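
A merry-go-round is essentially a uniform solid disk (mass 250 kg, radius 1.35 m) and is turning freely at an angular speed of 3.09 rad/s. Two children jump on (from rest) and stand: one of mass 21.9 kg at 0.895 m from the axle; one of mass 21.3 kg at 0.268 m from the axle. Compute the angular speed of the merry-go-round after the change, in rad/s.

The added mass arrives with no angular momentum about the axle, and any external torque about the axle is negligible, so the system's angular momentum is conserved.
I_p = ½(250)(1.35)² = 227.8 kg·m².
Added inertia Σmr² = (21.9)(0.895)² + (21.3)(0.268)² = 19.07 kg·m²; I_f = 227.8 + 19.07 = 246.9 kg·m².
ω_f = I_p ω_i / I_f = (227.8)(3.09) / 246.9 = 2.851 rad/s.

ω_f ≈ 2.85 rad/s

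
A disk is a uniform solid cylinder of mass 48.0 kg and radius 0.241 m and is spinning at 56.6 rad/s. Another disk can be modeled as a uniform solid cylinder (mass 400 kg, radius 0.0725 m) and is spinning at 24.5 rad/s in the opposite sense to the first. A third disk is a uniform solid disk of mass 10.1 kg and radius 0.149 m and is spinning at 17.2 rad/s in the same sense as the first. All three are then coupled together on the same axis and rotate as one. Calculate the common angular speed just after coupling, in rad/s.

|ω_f| ≈ 21.5 rad/s

No external torque acts about the common axis, so total angular momentum is conserved.
Moments of inertia: I_A = ½(48.0)(0.241)² = 1.394 kg·m²; I_B = ½(400)(0.0725)² = 1.051 kg·m²; I_C = ½(10.1)(0.149)² = 0.1121 kg·m².
Taking A's sense as positive: L = (1.394)(56.6) − (1.051)(24.5) + (0.1121)(17.2) = 55.07 kg·m²·rad/s.
Combined I = 1.394 + 1.051 + 0.1121 = 2.557 kg·m².
ω_f = L / I = 55.07 / 2.557 = 21.53 rad/s.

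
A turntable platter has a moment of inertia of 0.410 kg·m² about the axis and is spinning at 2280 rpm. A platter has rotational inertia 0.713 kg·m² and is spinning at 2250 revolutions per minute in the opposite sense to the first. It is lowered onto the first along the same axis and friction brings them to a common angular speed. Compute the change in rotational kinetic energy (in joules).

The coupling torques are internal; angular momentum about the shared axis is conserved.
Taking A's sense as positive: L = (0.4100)(2280) − (0.7130)(2250) = -669.5 kg·m²·rpm.
Combined I = 0.4100 + 0.7130 = 1.123 kg·m².
ω_f = L / I = -669.5 / 1.123 = -596.1 rpm.
KE_i = ½ΣIω² = 31480 J; KE_f = ½(1.123)(62.43)² = 2188 J.

ΔKE ≈ -29300 J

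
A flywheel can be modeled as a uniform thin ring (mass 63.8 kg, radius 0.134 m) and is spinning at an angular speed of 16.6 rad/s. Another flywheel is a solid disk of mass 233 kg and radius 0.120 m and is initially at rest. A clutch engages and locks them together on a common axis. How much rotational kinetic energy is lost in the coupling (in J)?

ΔKE lost ≈ 93.8 J

No external torque acts about the common axis, so total angular momentum is conserved.
Moments of inertia: I_A = (63.8)(0.134)² = 1.146 kg·m²; I_B = ½(233)(0.120)² = 1.678 kg·m².
Taking A's sense as positive: L = (1.146)(16.6) = 19.02 kg·m²·rad/s.
Combined I = 1.146 + 1.678 = 2.823 kg·m².
ω_f = L / I = 19.02 / 2.823 = 6.736 rad/s.
KE_i = ½ΣIω² = 157.8 J; KE_f = ½(2.823)(6.736)² = 64.05 J.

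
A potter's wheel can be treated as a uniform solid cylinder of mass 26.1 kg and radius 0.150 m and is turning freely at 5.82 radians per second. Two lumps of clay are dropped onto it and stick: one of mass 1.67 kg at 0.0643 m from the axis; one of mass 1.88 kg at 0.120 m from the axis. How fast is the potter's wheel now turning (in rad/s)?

ω_f ≈ 5.22 rad/s

The added mass arrives with no angular momentum about the axis, and any external torque about the axis is negligible, so the system's angular momentum is conserved.
I_p = ½(26.1)(0.150)² = 0.2936 kg·m².
Added inertia Σmr² = (1.67)(0.0643)² + (1.88)(0.120)² = 0.03398 kg·m²; I_f = 0.2936 + 0.03398 = 0.3276 kg·m².
ω_f = I_p ω_i / I_f = (0.2936)(5.82) / 0.3276 = 5.216 rad/s.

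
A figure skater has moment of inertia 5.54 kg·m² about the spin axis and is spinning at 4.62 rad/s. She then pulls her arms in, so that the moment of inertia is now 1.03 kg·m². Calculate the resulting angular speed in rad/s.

ω₂ ≈ 24.8 rad/s

Angular momentum about the spin axis is conserved since the torque about it is zero.
ω₂ = I₁ω₁ / I₂ = (5.540)(4.62 rad/s) / (1.030) = 24.85 rad/s.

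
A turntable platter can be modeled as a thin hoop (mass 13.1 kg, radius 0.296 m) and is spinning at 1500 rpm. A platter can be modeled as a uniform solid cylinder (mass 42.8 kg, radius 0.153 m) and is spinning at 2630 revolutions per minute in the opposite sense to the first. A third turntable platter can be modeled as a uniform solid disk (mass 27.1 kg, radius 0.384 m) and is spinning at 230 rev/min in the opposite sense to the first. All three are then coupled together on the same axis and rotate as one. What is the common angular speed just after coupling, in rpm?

No external torque acts about the common axis, so total angular momentum is conserved.
Moments of inertia: I_A = (13.1)(0.296)² = 1.148 kg·m²; I_B = ½(42.8)(0.153)² = 0.5010 kg·m²; I_C = ½(27.1)(0.384)² = 1.998 kg·m².
Taking A's sense as positive: L = (1.148)(1500) − (0.5010)(2630) − (1.998)(230) = -55.40 kg·m²·rpm.
Combined I = 1.148 + 0.5010 + 1.998 = 3.647 kg·m².
ω_f = L / I = -55.40 / 3.647 = -15.19 rpm.

|ω_f| ≈ 15.2 rpm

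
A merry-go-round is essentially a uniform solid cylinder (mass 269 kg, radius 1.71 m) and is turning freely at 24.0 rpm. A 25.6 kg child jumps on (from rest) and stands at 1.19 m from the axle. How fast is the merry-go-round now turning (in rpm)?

ω_f ≈ 22.0 rpm

No external torque acts about the axle; L_before = L_after.
I_p = ½(269)(1.71)² = 393.3 kg·m².
Added inertia Σmr² = (25.6)(1.19)² = 36.25 kg·m²; I_f = 393.3 + 36.25 = 429.5 kg·m².
ω_f = I_p ω_i / I_f = (393.3)(24.0) / 429.5 = 21.97 rpm.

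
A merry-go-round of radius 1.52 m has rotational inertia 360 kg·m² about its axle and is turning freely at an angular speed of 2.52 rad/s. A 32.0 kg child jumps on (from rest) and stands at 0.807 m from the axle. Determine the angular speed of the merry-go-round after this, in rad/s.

ω_f ≈ 2.38 rad/s

No external torque acts about the axle; L_before = L_after.
Added inertia Σmr² = (32.0)(0.807)² = 20.84 kg·m²; I_f = 360.0 + 20.84 = 380.8 kg·m².
ω_f = I_p ω_i / I_f = (360.0)(2.52) / 380.8 = 2.382 rad/s.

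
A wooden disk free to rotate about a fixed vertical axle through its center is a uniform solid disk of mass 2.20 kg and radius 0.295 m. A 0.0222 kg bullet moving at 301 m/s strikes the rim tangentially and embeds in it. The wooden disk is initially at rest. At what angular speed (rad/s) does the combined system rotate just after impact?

The axle reaction passes through the axle and exerts no torque about it; angular momentum about the axle is conserved through the impact.
I_p = ½(2.20)(0.295)² = 0.09573 kg·m². Taking the sense of the bullet's angular momentum as positive, L_{bullet} = m v R = (0.0222)(301)(0.295) = 1.971 kg·m²/s.
L_i = 0 + 1.971 = 1.971 kg·m²/s.
After sticking, I_f = I_p + m R² = 0.09573 + (0.0222)(0.295)² = 0.09766 kg·m².
ω_f = L_i / I_f = 1.971 / 0.09766 = 20.18 rad/s.

|ω_f| ≈ 20.2 rad/s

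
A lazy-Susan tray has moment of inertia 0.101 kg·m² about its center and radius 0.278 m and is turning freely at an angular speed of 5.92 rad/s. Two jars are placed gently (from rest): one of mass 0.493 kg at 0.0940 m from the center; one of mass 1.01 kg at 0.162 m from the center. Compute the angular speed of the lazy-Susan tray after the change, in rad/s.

ω_f ≈ 4.53 rad/s

No external torque acts about the center; L_before = L_after.
Added inertia Σmr² = (0.493)(0.0940)² + (1.01)(0.162)² = 0.03086 kg·m²; I_f = 0.1010 + 0.03086 = 0.1319 kg·m².
ω_f = I_p ω_i / I_f = (0.1010)(5.92) / 0.1319 = 4.534 rad/s.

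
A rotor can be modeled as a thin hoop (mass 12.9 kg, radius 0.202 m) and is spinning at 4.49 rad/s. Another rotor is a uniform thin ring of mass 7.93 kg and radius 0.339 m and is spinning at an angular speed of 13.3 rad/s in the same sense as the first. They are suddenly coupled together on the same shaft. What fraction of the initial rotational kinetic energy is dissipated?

fraction ≈ 0.151

The coupling torques are internal; angular momentum about the shared axis is conserved.
Moments of inertia: I_A = (12.9)(0.202)² = 0.5264 kg·m²; I_B = (7.93)(0.339)² = 0.9113 kg·m².
Taking A's sense as positive: L = (0.5264)(4.49) + (0.9113)(13.3) = 14.48 kg·m²·rad/s.
Combined I = 0.5264 + 0.9113 = 1.438 kg·m².
ω_f = L / I = 14.48 / 1.438 = 10.07 rad/s.
KE_i = ½ΣIω² = 85.91 J; KE_f = ½(1.438)(10.07)² = 72.96 J.
Fraction dissipated = (KE_i − KE_f)/KE_i = 0.1507.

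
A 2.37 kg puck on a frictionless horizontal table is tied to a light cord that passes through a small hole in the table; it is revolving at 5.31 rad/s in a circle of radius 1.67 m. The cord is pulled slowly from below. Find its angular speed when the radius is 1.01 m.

The constraining force is radial, so m r² ω about the center is conserved.
ω₂ = ω₁ (r₁/r₂)² = (5.31)(1.67/1.01)² = 14.52 rad/s.

ω₂ ≈ 14.5 rad/s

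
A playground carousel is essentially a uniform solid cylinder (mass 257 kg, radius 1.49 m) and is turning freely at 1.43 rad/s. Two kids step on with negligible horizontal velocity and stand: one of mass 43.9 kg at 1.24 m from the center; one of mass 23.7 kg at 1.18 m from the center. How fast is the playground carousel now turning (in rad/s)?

The added mass arrives with no angular momentum about the center, and any external torque about the center is negligible, so the system's angular momentum is conserved.
I_p = ½(257)(1.49)² = 285.3 kg·m².
Added inertia Σmr² = (43.9)(1.24)² + (23.7)(1.18)² = 100.5 kg·m²; I_f = 285.3 + 100.5 = 385.8 kg·m².
ω_f = I_p ω_i / I_f = (285.3)(1.43) / 385.8 = 1.057 rad/s.

ω_f ≈ 1.06 rad/s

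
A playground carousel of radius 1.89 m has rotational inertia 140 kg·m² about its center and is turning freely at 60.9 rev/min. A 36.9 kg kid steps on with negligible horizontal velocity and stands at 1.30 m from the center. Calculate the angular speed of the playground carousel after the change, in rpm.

ω_f ≈ 42.1 rpm

The added mass arrives with no angular momentum about the center, and any external torque about the center is negligible, so the system's angular momentum is conserved.
Added inertia Σmr² = (36.9)(1.30)² = 62.36 kg·m²; I_f = 140.0 + 62.36 = 202.4 kg·m².
ω_f = I_p ω_i / I_f = (140.0)(60.9) / 202.4 = 42.13 rpm.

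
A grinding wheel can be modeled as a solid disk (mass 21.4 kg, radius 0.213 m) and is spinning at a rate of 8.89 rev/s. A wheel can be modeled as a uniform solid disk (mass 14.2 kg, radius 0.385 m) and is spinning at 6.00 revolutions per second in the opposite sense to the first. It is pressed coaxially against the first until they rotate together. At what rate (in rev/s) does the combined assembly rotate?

|ω_f| ≈ 1.30 rev/s

No external torque acts about the common axis, so total angular momentum is conserved.
Moments of inertia: I_A = ½(21.4)(0.213)² = 0.4854 kg·m²; I_B = ½(14.2)(0.385)² = 1.052 kg·m².
Taking A's sense as positive: L = (0.4854)(8.89) − (1.052)(6.00) = -1.999 kg·m²·rev/s.
Combined I = 0.4854 + 1.052 = 1.538 kg·m².
ω_f = L / I = -1.999 / 1.538 = -1.300 rev/s.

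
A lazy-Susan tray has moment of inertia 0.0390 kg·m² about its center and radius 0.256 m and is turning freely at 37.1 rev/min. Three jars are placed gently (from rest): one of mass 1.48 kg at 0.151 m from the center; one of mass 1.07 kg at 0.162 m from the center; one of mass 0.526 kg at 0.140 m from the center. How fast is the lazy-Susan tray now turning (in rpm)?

ω_f ≈ 13.0 rpm

The added mass arrives with no angular momentum about the center, and any external torque about the center is negligible, so the system's angular momentum is conserved.
Added inertia Σmr² = (1.48)(0.151)² + (1.07)(0.162)² + (0.526)(0.140)² = 0.07214 kg·m²; I_f = 0.03900 + 0.07214 = 0.1111 kg·m².
ω_f = I_p ω_i / I_f = (0.03900)(37.1) / 0.1111 = 13.02 rpm.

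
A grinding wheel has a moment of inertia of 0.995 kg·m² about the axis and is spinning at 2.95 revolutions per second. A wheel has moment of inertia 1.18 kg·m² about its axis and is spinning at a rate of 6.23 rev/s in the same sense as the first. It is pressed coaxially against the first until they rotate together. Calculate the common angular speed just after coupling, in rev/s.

No external torque acts about the common axis, so total angular momentum is conserved.
Taking A's sense as positive: L = (0.9950)(2.95) + (1.180)(6.23) = 10.29 kg·m²·rev/s.
Combined I = 0.9950 + 1.180 = 2.175 kg·m².
ω_f = L / I = 10.29 / 2.175 = 4.729 rev/s.

|ω_f| ≈ 4.73 rev/s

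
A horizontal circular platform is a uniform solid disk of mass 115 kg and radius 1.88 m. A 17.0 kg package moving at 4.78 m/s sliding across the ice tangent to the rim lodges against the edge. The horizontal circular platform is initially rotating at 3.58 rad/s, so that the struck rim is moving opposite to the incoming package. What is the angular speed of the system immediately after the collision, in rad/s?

The axle reaction passes through the central axle and exerts no torque about it; angular momentum about the central axle is conserved through the impact.
I_p = ½(115)(1.88)² = 203.2 kg·m². Taking the sense of the package's angular momentum as positive, L_{package} = m v R = (17.0)(4.78)(1.88) = 152.8 kg·m²/s.
L_i = −I_p ω_p + m v R = −(203.2)(3.58) + 152.8 = -574.8 kg·m²/s.
After sticking, I_f = I_p + m R² = 203.2 + (17.0)(1.88)² = 263.3 kg·m².
ω_f = L_i / I_f = -574.8 / 263.3 = -2.183 rad/s.

|ω_f| ≈ 2.18 rad/s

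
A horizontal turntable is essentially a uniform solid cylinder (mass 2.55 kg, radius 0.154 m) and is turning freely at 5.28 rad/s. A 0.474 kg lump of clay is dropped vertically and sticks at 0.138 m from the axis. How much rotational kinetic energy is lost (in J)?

No external torque acts about the axis; L_before = L_after.
I_p = ½(2.55)(0.154)² = 0.03024 kg·m².
Added inertia Σmr² = (0.474)(0.138)² = 0.009027 kg·m²; I_f = 0.03024 + 0.009027 = 0.03926 kg·m².
ω_f = I_p ω_i / I_f = (0.03024)(5.28) / 0.03926 = 4.066 rad/s.
KE_i = ½(0.03024)(5.280 rad/s)² = 0.4215 J; KE_f = ½(0.03926)(4.066)² = 0.3246 J.

energy lost ≈ 0.0969 J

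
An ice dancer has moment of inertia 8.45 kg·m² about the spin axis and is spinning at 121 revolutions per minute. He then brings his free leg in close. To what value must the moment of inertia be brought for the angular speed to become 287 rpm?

I₂ ≈ 3.56 kg·m²

No external torque acts about the spin axis, so angular momentum is conserved.
I₂ = I₁ω₁ / ω₂ = (8.45)(121) / (287) = 3.563 kg·m².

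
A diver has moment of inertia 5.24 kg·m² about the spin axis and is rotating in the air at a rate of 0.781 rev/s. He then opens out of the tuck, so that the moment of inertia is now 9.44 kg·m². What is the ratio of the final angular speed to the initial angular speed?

ω₂/ω₁ ≈ 0.555

Angular momentum about the spin axis is conserved since the torque about it is zero.
ω₂/ω₁ = I₁/I₂ = 5.240 / 9.440 = 0.5551.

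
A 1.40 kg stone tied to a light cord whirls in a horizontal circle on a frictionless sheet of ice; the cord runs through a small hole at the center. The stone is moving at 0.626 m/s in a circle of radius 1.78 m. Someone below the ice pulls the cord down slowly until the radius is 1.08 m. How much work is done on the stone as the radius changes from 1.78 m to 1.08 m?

The only horizontal force on the mass is along the cord (radial), so it exerts no torque about the hole and angular momentum m v r is conserved.
v₂ = v₁ r₁ / r₂ = (0.626)(1.78) / (1.08) = 1.032 m/s.
W = ΔKE = ½m(v₂² − v₁²) = 0.4708 J.

W ≈ 0.471 J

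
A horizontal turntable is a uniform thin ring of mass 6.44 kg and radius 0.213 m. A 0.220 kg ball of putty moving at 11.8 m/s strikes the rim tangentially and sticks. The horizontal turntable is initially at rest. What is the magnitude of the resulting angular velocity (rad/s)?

|ω_f| ≈ 1.83 rad/s

About the axle the impulsive forces during the collision are internal, so angular momentum about that axis is conserved.
I_p = (6.44)(0.213)² = 0.2922 kg·m². Taking the sense of the ball of putty's angular momentum as positive, L_{ball} = m v R = (0.220)(11.8)(0.213) = 0.5529 kg·m²/s.
L_i = 0 + 0.5529 = 0.5529 kg·m²/s.
After sticking, I_f = I_p + m R² = 0.2922 + (0.220)(0.213)² = 0.3022 kg·m².
ω_f = L_i / I_f = 0.5529 / 0.3022 = 1.830 rad/s.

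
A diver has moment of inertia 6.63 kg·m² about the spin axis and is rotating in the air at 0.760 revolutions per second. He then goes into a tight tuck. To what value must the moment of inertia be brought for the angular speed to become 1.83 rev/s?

I₂ ≈ 2.75 kg·m²

No external torque acts about the spin axis, so angular momentum is conserved.
I₂ = I₁ω₁ / ω₂ = (6.63)(0.760) / (1.83) = 2.753 kg·m².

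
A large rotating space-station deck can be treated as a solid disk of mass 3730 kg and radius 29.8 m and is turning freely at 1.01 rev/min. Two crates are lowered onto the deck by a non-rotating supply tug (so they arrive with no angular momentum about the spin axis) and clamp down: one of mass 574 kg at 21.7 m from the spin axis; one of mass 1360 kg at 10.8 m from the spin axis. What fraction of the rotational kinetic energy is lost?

fraction ≈ 0.206

No external torque acts about the spin axis; L_before = L_after.
I_p = ½(3730)(29.8)² = 1.656e+06 kg·m².
Added inertia Σmr² = (574)(21.7)² + (1360)(10.8)² = 4.289e+05 kg·m²; I_f = 1.656e+06 + 4.289e+05 = 2.085e+06 kg·m².
ω_f = I_p ω_i / I_f = (1.656e+06)(1.01) / 2.085e+06 = 0.8022 rpm.
KE_i = ½(1.656e+06)(0.1058 rad/s)² = 9264 J; KE_f = ½(2.085e+06)(0.08401)² = 7358 J.
Fraction lost = 0.2057.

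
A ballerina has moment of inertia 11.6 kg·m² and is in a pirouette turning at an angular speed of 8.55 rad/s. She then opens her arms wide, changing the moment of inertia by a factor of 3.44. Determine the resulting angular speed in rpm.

With no external torque about the axis, L is conserved: I₁ω₁ = I₂ω₂.
I₂ = 3.44 × 11.6 = 39.90 kg·m².
ω₂ = I₁ω₁ / I₂ = (11.60)(8.55 rad/s) / (39.90) = 2.485 rad/s = 23.73 rpm.

ω₂ ≈ 23.7 rpm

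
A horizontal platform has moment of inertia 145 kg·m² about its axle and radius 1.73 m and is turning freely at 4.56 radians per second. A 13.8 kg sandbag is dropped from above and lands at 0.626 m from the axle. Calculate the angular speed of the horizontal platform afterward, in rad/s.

The added mass arrives with no angular momentum about the axle, and any external torque about the axle is negligible, so the system's angular momentum is conserved.
Added inertia Σmr² = (13.8)(0.626)² = 5.408 kg·m²; I_f = 145.0 + 5.408 = 150.4 kg·m².
ω_f = I_p ω_i / I_f = (145.0)(4.56) / 150.4 = 4.396 rad/s.

ω_f ≈ 4.40 rad/s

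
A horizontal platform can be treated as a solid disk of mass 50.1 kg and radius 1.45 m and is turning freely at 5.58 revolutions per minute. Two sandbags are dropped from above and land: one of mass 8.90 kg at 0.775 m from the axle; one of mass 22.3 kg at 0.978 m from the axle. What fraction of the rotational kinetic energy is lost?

The added mass arrives with no angular momentum about the axle, and any external torque about the axle is negligible, so the system's angular momentum is conserved.
I_p = ½(50.1)(1.45)² = 52.67 kg·m².
Added inertia Σmr² = (8.90)(0.775)² + (22.3)(0.978)² = 26.68 kg·m²; I_f = 52.67 + 26.68 = 79.34 kg·m².
ω_f = I_p ω_i / I_f = (52.67)(5.58) / 79.34 = 3.704 rpm.
KE_i = ½(52.67)(0.5843 rad/s)² = 8.992 J; KE_f = ½(79.34)(0.3879)² = 5.969 J.
Fraction lost = 0.3362.

fraction ≈ 0.336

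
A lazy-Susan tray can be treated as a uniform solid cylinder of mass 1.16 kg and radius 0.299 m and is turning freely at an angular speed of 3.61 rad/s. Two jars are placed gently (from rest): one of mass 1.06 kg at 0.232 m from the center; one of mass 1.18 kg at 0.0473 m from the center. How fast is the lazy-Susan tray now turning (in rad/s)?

ω_f ≈ 1.68 rad/s

No external torque acts about the center; L_before = L_after.
I_p = ½(1.16)(0.299)² = 0.05185 kg·m².
Added inertia Σmr² = (1.06)(0.232)² + (1.18)(0.0473)² = 0.05969 kg·m²; I_f = 0.05185 + 0.05969 = 0.1115 kg·m².
ω_f = I_p ω_i / I_f = (0.05185)(3.61) / 0.1115 = 1.678 rad/s.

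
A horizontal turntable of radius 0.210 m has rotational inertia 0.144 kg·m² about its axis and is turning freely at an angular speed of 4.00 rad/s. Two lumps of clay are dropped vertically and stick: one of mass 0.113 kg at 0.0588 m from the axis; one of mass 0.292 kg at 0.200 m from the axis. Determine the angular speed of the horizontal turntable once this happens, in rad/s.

ω_f ≈ 3.69 rad/s

The added mass arrives with no angular momentum about the axis, and any external torque about the axis is negligible, so the system's angular momentum is conserved.
Added inertia Σmr² = (0.113)(0.0588)² + (0.292)(0.200)² = 0.01207 kg·m²; I_f = 0.1440 + 0.01207 = 0.1561 kg·m².
ω_f = I_p ω_i / I_f = (0.1440)(4.00) / 0.1561 = 3.691 rad/s.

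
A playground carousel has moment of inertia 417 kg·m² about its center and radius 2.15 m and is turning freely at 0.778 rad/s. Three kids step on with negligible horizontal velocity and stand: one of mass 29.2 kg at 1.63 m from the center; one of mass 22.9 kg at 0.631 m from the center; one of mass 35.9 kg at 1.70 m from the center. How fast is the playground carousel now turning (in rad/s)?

No external torque acts about the center; L_before = L_after.
Added inertia Σmr² = (29.2)(1.63)² + (22.9)(0.631)² + (35.9)(1.70)² = 190.5 kg·m²; I_f = 417.0 + 190.5 = 607.5 kg·m².
ω_f = I_p ω_i / I_f = (417.0)(0.778) / 607.5 = 0.5341 rad/s.

ω_f ≈ 0.534 rad/s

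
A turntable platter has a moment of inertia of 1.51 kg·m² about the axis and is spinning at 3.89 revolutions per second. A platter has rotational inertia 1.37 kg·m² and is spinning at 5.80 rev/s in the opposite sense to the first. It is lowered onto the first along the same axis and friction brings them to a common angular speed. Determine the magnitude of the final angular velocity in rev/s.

The coupling torques are internal; angular momentum about the shared axis is conserved.
Taking A's sense as positive: L = (1.510)(3.89) − (1.370)(5.80) = -2.072 kg·m²·rev/s.
Combined I = 1.510 + 1.370 = 2.880 kg·m².
ω_f = L / I = -2.072 / 2.880 = -0.7195 rev/s.

|ω_f| ≈ 0.719 rev/s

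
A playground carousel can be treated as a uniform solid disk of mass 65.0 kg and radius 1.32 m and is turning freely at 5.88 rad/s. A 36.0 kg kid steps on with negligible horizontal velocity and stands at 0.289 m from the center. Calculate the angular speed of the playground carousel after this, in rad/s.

No external torque acts about the center; L_before = L_after.
I_p = ½(65.0)(1.32)² = 56.63 kg·m².
Added inertia Σmr² = (36.0)(0.289)² = 3.007 kg·m²; I_f = 56.63 + 3.007 = 59.63 kg·m².
ω_f = I_p ω_i / I_f = (56.63)(5.88) / 59.63 = 5.584 rad/s.

ω_f ≈ 5.58 rad/s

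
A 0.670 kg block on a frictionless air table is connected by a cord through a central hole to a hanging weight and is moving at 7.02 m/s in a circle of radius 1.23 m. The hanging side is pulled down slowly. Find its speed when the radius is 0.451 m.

The only horizontal force on the mass is along the cord (radial), so it exerts no torque about the hole and angular momentum m v r is conserved.
v₂ = v₁ r₁ / r₂ = (7.02)(1.23) / (0.451) = 19.15 m/s.

v₂ ≈ 19.1 m/s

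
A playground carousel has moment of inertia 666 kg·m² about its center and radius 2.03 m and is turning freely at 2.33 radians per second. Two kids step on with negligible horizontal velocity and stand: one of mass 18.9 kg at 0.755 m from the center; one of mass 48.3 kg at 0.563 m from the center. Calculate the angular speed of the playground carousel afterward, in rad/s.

No external torque acts about the center; L_before = L_after.
Added inertia Σmr² = (18.9)(0.755)² + (48.3)(0.563)² = 26.08 kg·m²; I_f = 666.0 + 26.08 = 692.1 kg·m².
ω_f = I_p ω_i / I_f = (666.0)(2.33) / 692.1 = 2.242 rad/s.

ω_f ≈ 2.24 rad/s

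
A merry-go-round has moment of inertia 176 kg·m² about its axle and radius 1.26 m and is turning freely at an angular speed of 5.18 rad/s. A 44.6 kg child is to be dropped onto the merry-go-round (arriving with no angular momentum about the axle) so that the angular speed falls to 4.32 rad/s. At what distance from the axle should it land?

The added mass arrives with no angular momentum about the axle, and any external torque about the axle is negligible, so the system's angular momentum is conserved.
I_p ω_i = (I_p + m r²) ω_f ⇒ m r² = I_p(ω_i/ω_f − 1) = 176.0(5.18/4.32 − 1) = 35.04 kg·m².
r = √(35.04/44.6) = 0.8863 m.

r ≈ 0.886 m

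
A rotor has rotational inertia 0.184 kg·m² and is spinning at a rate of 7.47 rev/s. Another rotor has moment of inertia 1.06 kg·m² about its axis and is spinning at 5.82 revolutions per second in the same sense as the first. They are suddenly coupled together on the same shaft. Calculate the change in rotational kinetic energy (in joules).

ΔKE ≈ -8.43 J

No external torque acts about the common axis, so total angular momentum is conserved.
Taking A's sense as positive: L = (0.1840)(7.47) + (1.060)(5.82) = 7.544 kg·m²·rev/s.
Combined I = 0.1840 + 1.060 = 1.244 kg·m².
ω_f = L / I = 7.544 / 1.244 = 6.064 rev/s.
KE_i = ½ΣIω² = 911.4 J; KE_f = ½(1.244)(38.10)² = 903.0 J.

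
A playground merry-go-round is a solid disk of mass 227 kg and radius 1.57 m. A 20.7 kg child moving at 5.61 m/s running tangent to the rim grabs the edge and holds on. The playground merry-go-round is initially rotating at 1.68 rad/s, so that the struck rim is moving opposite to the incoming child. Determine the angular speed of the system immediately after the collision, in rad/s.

|ω_f| ≈ 0.870 rad/s

The axle reaction passes through the axle and exerts no torque about it; angular momentum about the axle is conserved through the impact.
I_p = ½(227)(1.57)² = 279.8 kg·m². Taking the sense of the child's angular momentum as positive, L_{child} = m v R = (20.7)(5.61)(1.57) = 182.3 kg·m²/s.
L_i = −I_p ω_p + m v R = −(279.8)(1.68) + 182.3 = -287.7 kg·m²/s.
After sticking, I_f = I_p + m R² = 279.8 + (20.7)(1.57)² = 330.8 kg·m².
ω_f = L_i / I_f = -287.7 / 330.8 = -0.8697 rad/s.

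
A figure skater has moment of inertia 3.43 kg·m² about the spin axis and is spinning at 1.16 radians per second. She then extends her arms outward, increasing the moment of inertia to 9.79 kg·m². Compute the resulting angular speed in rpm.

No external torque acts about the spin axis, so angular momentum is conserved.
ω₂ = I₁ω₁ / I₂ = (3.430)(1.16 rad/s) / (9.790) = 0.4064 rad/s = 3.881 rpm.

ω₂ ≈ 3.88 rpm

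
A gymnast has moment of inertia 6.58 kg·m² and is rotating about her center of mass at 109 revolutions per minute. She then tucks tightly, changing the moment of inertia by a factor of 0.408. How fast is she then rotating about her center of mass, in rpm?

ω₂ ≈ 267 rpm

No external torque acts about the spin axis, so angular momentum is conserved.
I₂ = 0.408 × 6.58 = 2.685 kg·m².
ω₂ = I₁ω₁ / I₂ = (6.580)(109 rpm) / (2.685) = 267.2 rpm.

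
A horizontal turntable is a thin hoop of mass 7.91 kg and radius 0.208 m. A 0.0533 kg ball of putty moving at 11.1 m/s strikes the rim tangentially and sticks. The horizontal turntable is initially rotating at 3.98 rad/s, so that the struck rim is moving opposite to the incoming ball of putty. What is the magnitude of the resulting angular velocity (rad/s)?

|ω_f| ≈ 3.60 rad/s

The axle reaction passes through the axle and exerts no torque about it; angular momentum about the axle is conserved through the impact.
I_p = (7.91)(0.208)² = 0.3422 kg·m². Taking the sense of the ball of putty's angular momentum as positive, L_{ball} = m v R = (0.0533)(11.1)(0.208) = 0.1231 kg·m²/s.
L_i = −I_p ω_p + m v R = −(0.3422)(3.98) + 0.1231 = -1.239 kg·m²/s.
After sticking, I_f = I_p + m R² = 0.3422 + (0.0533)(0.208)² = 0.3445 kg·m².
ω_f = L_i / I_f = -1.239 / 0.3445 = -3.596 rad/s.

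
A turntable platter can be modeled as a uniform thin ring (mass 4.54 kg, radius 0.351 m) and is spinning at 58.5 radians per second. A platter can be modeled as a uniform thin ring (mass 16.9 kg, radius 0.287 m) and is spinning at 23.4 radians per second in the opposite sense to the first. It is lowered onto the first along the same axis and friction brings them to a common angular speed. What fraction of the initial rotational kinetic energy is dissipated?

fraction ≈ 1.00

No external torque acts about the common axis, so total angular momentum is conserved.
Moments of inertia: I_A = (4.54)(0.351)² = 0.5593 kg·m²; I_B = (16.9)(0.287)² = 1.392 kg·m².
Taking A's sense as positive: L = (0.5593)(58.5) − (1.392)(23.4) = 0.1473 kg·m²·rad/s.
Combined I = 0.5593 + 1.392 = 1.951 kg·m².
ω_f = L / I = 0.1473 / 1.951 = 0.07549 rad/s.
KE_i = ½ΣIω² = 1338 J; KE_f = ½(1.951)(0.07549)² = 0.005560 J.
Fraction dissipated = (KE_i − KE_f)/KE_i = 1.000.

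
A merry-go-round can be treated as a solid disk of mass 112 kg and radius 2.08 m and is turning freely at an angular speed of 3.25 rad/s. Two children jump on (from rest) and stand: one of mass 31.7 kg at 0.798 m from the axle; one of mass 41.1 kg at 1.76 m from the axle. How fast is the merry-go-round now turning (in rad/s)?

ω_f ≈ 2.02 rad/s

The added mass arrives with no angular momentum about the axle, and any external torque about the axle is negligible, so the system's angular momentum is conserved.
I_p = ½(112)(2.08)² = 242.3 kg·m².
Added inertia Σmr² = (31.7)(0.798)² + (41.1)(1.76)² = 147.5 kg·m²; I_f = 242.3 + 147.5 = 389.8 kg·m².
ω_f = I_p ω_i / I_f = (242.3)(3.25) / 389.8 = 2.020 rad/s.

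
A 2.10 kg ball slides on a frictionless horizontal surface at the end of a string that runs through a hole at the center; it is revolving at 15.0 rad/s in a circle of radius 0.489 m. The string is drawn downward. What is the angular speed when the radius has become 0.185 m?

The constraining force is radial, so m r² ω about the center is conserved.
ω₂ = ω₁ (r₁/r₂)² = (15.0)(0.489/0.185)² = 104.8 rad/s.

ω₂ ≈ 105 rad/s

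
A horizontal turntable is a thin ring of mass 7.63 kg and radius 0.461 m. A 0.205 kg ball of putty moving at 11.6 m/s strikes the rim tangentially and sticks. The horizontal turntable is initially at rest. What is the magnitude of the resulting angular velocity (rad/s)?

|ω_f| ≈ 0.658 rad/s

The axle reaction passes through the axle and exerts no torque about it; angular momentum about the axle is conserved through the impact.
I_p = (7.63)(0.461)² = 1.622 kg·m². Taking the sense of the ball of putty's angular momentum as positive, L_{ball} = m v R = (0.205)(11.6)(0.461) = 1.096 kg·m²/s.
L_i = 0 + 1.096 = 1.096 kg·m²/s.
After sticking, I_f = I_p + m R² = 1.622 + (0.205)(0.461)² = 1.665 kg·m².
ω_f = L_i / I_f = 1.096 / 1.665 = 0.6584 rad/s.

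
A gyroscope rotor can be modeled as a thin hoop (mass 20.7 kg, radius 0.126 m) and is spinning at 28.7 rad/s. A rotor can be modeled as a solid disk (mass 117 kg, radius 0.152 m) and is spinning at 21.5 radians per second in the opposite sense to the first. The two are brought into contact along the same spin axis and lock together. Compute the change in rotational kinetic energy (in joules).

ΔKE ≈ -333 J

The coupling torques are internal; angular momentum about the shared axis is conserved.
Moments of inertia: I_A = (20.7)(0.126)² = 0.3286 kg·m²; I_B = ½(117)(0.152)² = 1.352 kg·m².
Taking A's sense as positive: L = (0.3286)(28.7) − (1.352)(21.5) = -19.63 kg·m²·rad/s.
Combined I = 0.3286 + 1.352 = 1.680 kg·m².
ω_f = L / I = -19.63 / 1.680 = -11.68 rad/s.
KE_i = ½ΣIω² = 447.7 J; KE_f = ½(1.680)(11.68)² = 114.6 J.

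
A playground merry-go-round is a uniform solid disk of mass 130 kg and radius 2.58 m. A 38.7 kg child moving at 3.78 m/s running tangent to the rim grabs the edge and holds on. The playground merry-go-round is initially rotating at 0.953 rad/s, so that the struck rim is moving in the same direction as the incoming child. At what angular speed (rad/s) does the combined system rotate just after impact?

|ω_f| ≈ 1.14 rad/s

The axle reaction passes through the axle and exerts no torque about it; angular momentum about the axle is conserved through the impact.
I_p = ½(130)(2.58)² = 432.7 kg·m². Taking the sense of the child's angular momentum as positive, L_{child} = m v R = (38.7)(3.78)(2.58) = 377.4 kg·m²/s.
L_i = +I_p ω_p + m v R = +(432.7)(0.953) + 377.4 = 789.7 kg·m²/s.
After sticking, I_f = I_p + m R² = 432.7 + (38.7)(2.58)² = 690.3 kg·m².
ω_f = L_i / I_f = 789.7 / 690.3 = 1.144 rad/s.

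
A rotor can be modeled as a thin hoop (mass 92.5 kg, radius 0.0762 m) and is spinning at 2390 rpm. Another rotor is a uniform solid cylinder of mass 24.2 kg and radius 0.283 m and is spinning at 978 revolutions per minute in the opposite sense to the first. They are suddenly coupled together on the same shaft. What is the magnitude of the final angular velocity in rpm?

|ω_f| ≈ 223 rpm

The coupling torques are internal; angular momentum about the shared axis is conserved.
Moments of inertia: I_A = (92.5)(0.0762)² = 0.5371 kg·m²; I_B = ½(24.2)(0.283)² = 0.9691 kg·m².
Taking A's sense as positive: L = (0.5371)(2390) − (0.9691)(978) = 335.9 kg·m²·rpm.
Combined I = 0.5371 + 0.9691 = 1.506 kg·m².
ω_f = L / I = 335.9 / 1.506 = 223.0 rpm.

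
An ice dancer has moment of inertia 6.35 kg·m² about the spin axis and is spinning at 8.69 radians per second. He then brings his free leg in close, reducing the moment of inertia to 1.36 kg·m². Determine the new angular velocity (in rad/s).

Angular momentum about the spin axis is conserved since the torque about it is zero.
ω₂ = I₁ω₁ / I₂ = (6.350)(8.69 rad/s) / (1.360) = 40.57 rad/s.

ω₂ ≈ 40.6 rad/s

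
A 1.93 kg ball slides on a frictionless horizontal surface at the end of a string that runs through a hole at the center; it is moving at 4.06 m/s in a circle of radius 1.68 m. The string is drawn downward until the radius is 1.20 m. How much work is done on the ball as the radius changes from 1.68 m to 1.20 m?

W ≈ 15.3 J

Central (radial) force ⇒ zero torque about the center ⇒ m v r is constant.
v₂ = v₁ r₁ / r₂ = (4.06)(1.68) / (1.20) = 5.684 m/s.
W = ΔKE = ½m(v₂² − v₁²) = 15.27 J.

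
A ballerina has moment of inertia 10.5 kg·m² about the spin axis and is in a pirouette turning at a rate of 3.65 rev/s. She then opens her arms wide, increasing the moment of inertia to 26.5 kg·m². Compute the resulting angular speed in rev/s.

Angular momentum about the spin axis is conserved since the torque about it is zero.
ω₂ = I₁ω₁ / I₂ = (10.50)(3.65 rev/s) / (26.50) = 1.446 rev/s.

ω₂ ≈ 1.45 rev/s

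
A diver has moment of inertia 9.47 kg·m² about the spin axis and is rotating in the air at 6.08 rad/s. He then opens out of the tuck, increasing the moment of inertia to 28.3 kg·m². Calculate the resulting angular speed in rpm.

ω₂ ≈ 19.4 rpm

With no external torque about the axis, L is conserved: I₁ω₁ = I₂ω₂.
ω₂ = I₁ω₁ / I₂ = (9.470)(6.08 rad/s) / (28.30) = 2.035 rad/s = 19.43 rpm.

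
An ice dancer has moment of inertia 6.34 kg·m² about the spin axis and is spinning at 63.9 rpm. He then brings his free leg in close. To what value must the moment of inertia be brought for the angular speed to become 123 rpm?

No external torque acts about the spin axis, so angular momentum is conserved.
I₂ = I₁ω₁ / ω₂ = (6.34)(63.9) / (123) = 3.294 kg·m².

I₂ ≈ 3.29 kg·m²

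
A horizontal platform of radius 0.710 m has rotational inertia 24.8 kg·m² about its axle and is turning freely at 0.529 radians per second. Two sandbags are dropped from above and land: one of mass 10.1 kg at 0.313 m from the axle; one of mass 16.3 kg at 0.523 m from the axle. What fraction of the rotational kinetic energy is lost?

fraction ≈ 0.180

No external torque acts about the axle; L_before = L_after.
Added inertia Σmr² = (10.1)(0.313)² + (16.3)(0.523)² = 5.448 kg·m²; I_f = 24.80 + 5.448 = 30.25 kg·m².
ω_f = I_p ω_i / I_f = (24.80)(0.529) / 30.25 = 0.4337 rad/s.
KE_i = ½(24.80)(0.5290 rad/s)² = 3.470 J; KE_f = ½(30.25)(0.4337)² = 2.845 J.
Fraction lost = 0.1801.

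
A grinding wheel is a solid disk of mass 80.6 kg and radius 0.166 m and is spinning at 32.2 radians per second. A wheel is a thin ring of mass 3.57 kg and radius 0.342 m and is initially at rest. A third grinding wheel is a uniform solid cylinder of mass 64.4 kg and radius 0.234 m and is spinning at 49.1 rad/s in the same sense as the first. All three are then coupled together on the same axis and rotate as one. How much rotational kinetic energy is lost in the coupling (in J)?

ΔKE lost ≈ 428 J

The coupling torques are internal; angular momentum about the shared axis is conserved.
Moments of inertia: I_A = ½(80.6)(0.166)² = 1.111 kg·m²; I_B = (3.57)(0.342)² = 0.4176 kg·m²; I_C = ½(64.4)(0.234)² = 1.763 kg·m².
Taking A's sense as positive: L = (1.111)(32.2) + (1.763)(49.1) = 122.3 kg·m²·rad/s.
Combined I = 1.111 + 0.4176 + 1.763 = 3.291 kg·m².
ω_f = L / I = 122.3 / 3.291 = 37.17 rad/s.
KE_i = ½ΣIω² = 2701 J; KE_f = ½(3.291)(37.17)² = 2273 J.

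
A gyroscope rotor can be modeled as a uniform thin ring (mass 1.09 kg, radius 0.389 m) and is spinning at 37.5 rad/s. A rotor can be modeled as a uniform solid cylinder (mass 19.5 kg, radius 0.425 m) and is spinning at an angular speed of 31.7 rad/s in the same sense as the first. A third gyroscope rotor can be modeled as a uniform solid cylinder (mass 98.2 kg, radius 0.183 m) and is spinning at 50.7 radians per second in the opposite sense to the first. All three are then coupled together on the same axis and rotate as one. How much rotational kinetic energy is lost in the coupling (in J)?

No external torque acts about the common axis, so total angular momentum is conserved.
Moments of inertia: I_A = (1.09)(0.389)² = 0.1649 kg·m²; I_B = ½(19.5)(0.425)² = 1.761 kg·m²; I_C = ½(98.2)(0.183)² = 1.644 kg·m².
Taking A's sense as positive: L = (0.1649)(37.5) + (1.761)(31.7) − (1.644)(50.7) = -21.35 kg·m²·rad/s.
Combined I = 0.1649 + 1.761 + 1.644 = 3.570 kg·m².
ω_f = L / I = -21.35 / 3.570 = -5.981 rad/s.
KE_i = ½ΣIω² = 3114 J; KE_f = ½(3.570)(5.981)² = 63.86 J.

ΔKE lost ≈ 3050 J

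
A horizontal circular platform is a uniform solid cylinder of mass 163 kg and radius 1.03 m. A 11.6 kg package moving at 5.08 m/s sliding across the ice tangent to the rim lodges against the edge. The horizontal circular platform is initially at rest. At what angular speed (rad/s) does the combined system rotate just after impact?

|ω_f| ≈ 0.615 rad/s

The axle reaction passes through the central axle and exerts no torque about it; angular momentum about the central axle is conserved through the impact.
I_p = ½(163)(1.03)² = 86.46 kg·m². Taking the sense of the package's angular momentum as positive, L_{package} = m v R = (11.6)(5.08)(1.03) = 60.70 kg·m²/s.
L_i = 0 + 60.70 = 60.70 kg·m²/s.
After sticking, I_f = I_p + m R² = 86.46 + (11.6)(1.03)² = 98.77 kg·m².
ω_f = L_i / I_f = 60.70 / 98.77 = 0.6145 rad/s.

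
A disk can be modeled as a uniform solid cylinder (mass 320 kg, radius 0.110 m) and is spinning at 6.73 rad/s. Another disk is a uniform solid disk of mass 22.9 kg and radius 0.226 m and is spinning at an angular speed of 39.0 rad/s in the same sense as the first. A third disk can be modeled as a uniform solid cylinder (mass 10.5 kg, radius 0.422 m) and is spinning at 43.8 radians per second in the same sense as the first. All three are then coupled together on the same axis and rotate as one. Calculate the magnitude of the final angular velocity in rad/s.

The coupling torques are internal; angular momentum about the shared axis is conserved.
Moments of inertia: I_A = ½(320)(0.110)² = 1.936 kg·m²; I_B = ½(22.9)(0.226)² = 0.5848 kg·m²; I_C = ½(10.5)(0.422)² = 0.9349 kg·m².
Taking A's sense as positive: L = (1.936)(6.73) + (0.5848)(39.0) + (0.9349)(43.8) = 76.79 kg·m²·rad/s.
Combined I = 1.936 + 0.5848 + 0.9349 = 3.456 kg·m².
ω_f = L / I = 76.79 / 3.456 = 22.22 rad/s.

|ω_f| ≈ 22.2 rad/s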